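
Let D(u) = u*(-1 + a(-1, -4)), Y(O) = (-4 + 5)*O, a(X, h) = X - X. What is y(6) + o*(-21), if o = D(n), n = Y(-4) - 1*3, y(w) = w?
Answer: -141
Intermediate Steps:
a(X, h) = 0
Y(O) = O (Y(O) = 1*O = O)
n = -7 (n = -4 - 1*3 = -4 - 3 = -7)
D(u) = -u (D(u) = u*(-1 + 0) = u*(-1) = -u)
o = 7 (o = -1*(-7) = 7)
y(6) + o*(-21) = 6 + 7*(-21) = 6 - 147 = -141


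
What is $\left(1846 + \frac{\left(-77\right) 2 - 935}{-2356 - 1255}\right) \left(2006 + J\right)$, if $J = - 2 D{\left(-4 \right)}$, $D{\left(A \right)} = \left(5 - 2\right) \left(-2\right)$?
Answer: $\frac{13453995910}{3611} \approx 3.7258 \cdot 10^{6}$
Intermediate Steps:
$D{\left(A \right)} = -6$ ($D{\left(A \right)} = 3 \left(-2\right) = -6$)
$J = 12$ ($J = \left(-2\right) \left(-6\right) = 12$)
$\left(1846 + \frac{\left(-77\right) 2 - 935}{-2356 - 1255}\right) \left(2006 + J\right) = \left(1846 + \frac{\left(-77\right) 2 - 935}{-2356 - 1255}\right) \left(2006 + 12\right) = \left(1846 + \frac{-154 - 935}{-3611}\right) 2018 = \left(1846 - - \frac{1089}{3611}\right) 2018 = \left(1846 + \frac{1089}{3611}\right) 2018 = \frac{6666995}{3611} \cdot 2018 = \frac{13453995910}{3611}$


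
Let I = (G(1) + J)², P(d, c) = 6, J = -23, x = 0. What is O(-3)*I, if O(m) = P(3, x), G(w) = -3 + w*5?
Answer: 2646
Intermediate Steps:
G(w) = -3 + 5*w
O(m) = 6
I = 441 (I = ((-3 + 5*1) - 23)² = ((-3 + 5) - 23)² = (2 - 23)² = (-21)² = 441)
O(-3)*I = 6*441 = 2646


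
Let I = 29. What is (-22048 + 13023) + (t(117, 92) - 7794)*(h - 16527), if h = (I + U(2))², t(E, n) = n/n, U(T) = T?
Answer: 121296813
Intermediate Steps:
t(E, n) = 1
h = 961 (h = (29 + 2)² = 31² = 961)
(-22048 + 13023) + (t(117, 92) - 7794)*(h - 16527) = (-22048 + 13023) + (1 - 7794)*(961 - 16527) = -9025 - 7793*(-15566) = -9025 + 121305838 = 121296813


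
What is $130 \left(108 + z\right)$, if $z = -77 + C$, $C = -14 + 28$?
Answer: $5850$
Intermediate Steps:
$C = 14$
$z = -63$ ($z = -77 + 14 = -63$)
$130 \left(108 + z\right) = 130 \left(108 - 63\right) = 130 \cdot 45 = 5850$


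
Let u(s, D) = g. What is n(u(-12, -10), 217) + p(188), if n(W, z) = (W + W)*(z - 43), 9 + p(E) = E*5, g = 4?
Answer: 2323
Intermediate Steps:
u(s, D) = 4
p(E) = -9 + 5*E (p(E) = -9 + E*5 = -9 + 5*E)
n(W, z) = 2*W*(-43 + z) (n(W, z) = (2*W)*(-43 + z) = 2*W*(-43 + z))
n(u(-12, -10), 217) + p(188) = 2*4*(-43 + 217) + (-9 + 5*188) = 2*4*174 + (-9 + 940) = 1392 + 931 = 2323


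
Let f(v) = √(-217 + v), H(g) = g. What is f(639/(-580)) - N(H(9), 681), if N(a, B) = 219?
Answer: -219 + I*√18342355/290 ≈ -219.0 + 14.768*I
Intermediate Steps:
f(639/(-580)) - N(H(9), 681) = √(-217 + 639/(-580)) - 1*219 = √(-217 + 639*(-1/580)) - 219 = √(-217 - 639/580) - 219 = √(-126499/580) - 219 = I*√18342355/290 - 219 = -219 + I*√18342355/290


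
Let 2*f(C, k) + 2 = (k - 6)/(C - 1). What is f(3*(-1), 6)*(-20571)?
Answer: 20571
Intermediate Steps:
f(C, k) = -1 + (-6 + k)/(2*(-1 + C)) (f(C, k) = -1 + ((k - 6)/(C - 1))/2 = -1 + ((-6 + k)/(-1 + C))/2 = -1 + (-6 + k)/(2*(-1 + C)))
f(3*(-1), 6)*(-20571) = ((-2 + (½)*6 - 3*(-1))/(-1 + 3*(-1)))*(-20571) = ((-2 + 3 - 1*(-3))/(-1 - 3))*(-20571) = ((-2 + 3 + 3)/(-4))*(-20571) = -¼*4*(-20571) = -1*(-20571) = 20571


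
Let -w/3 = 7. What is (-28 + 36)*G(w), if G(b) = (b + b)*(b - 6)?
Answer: 9072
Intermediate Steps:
w = -21 (w = -3*7 = -21)
G(b) = 2*b*(-6 + b) (G(b) = (2*b)*(-6 + b) = 2*b*(-6 + b))
(-28 + 36)*G(w) = (-28 + 36)*(2*(-21)*(-6 - 21)) = 8*(2*(-21)*(-27)) = 8*1134 = 9072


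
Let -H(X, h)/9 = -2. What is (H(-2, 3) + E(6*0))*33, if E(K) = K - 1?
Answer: 561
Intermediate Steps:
H(X, h) = 18 (H(X, h) = -9*(-2) = 18)
E(K) = -1 + K
(H(-2, 3) + E(6*0))*33 = (18 + (-1 + 6*0))*33 = (18 + (-1 + 0))*33 = (18 - 1)*33 = 17*33 = 561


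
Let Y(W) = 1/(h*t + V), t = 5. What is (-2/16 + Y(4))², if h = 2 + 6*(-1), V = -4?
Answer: 1/36 ≈ 0.027778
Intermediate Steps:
h = -4 (h = 2 - 6 = -4)
Y(W) = -1/24 (Y(W) = 1/(-4*5 - 4) = 1/(-20 - 4) = 1/(-24) = -1/24)
(-2/16 + Y(4))² = (-2/16 - 1/24)² = (-2*1/16 - 1/24)² = (-⅛ - 1/24)² = (-⅙)² = 1/36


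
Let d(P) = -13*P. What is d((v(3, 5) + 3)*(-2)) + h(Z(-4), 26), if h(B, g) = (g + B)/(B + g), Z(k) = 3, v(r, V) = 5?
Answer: 209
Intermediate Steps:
h(B, g) = 1 (h(B, g) = (B + g)/(B + g) = 1)
d((v(3, 5) + 3)*(-2)) + h(Z(-4), 26) = -13*(5 + 3)*(-2) + 1 = -104*(-2) + 1 = -13*(-16) + 1 = 208 + 1 = 209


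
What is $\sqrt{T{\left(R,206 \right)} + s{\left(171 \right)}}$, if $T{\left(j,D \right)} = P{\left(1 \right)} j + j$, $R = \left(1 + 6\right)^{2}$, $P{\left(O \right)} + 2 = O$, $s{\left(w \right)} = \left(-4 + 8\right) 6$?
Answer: $2 \sqrt{6} \approx 4.899$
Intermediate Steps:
$s{\left(w \right)} = 24$ ($s{\left(w \right)} = 4 \cdot 6 = 24$)
$P{\left(O \right)} = -2 + O$
$R = 49$ ($R = 7^{2} = 49$)
$T{\left(j,D \right)} = 0$ ($T{\left(j,D \right)} = \left(-2 + 1\right) j + j = - j + j = 0$)
$\sqrt{T{\left(R,206 \right)} + s{\left(171 \right)}} = \sqrt{0 + 24} = \sqrt{24} = 2 \sqrt{6}$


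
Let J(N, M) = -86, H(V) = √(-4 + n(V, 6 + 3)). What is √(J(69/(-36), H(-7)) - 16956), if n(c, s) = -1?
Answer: I*√17042 ≈ 130.54*I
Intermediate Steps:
H(V) = I*√5 (H(V) = √(-4 - 1) = √(-5) = I*√5)
√(J(69/(-36), H(-7)) - 16956) = √(-86 - 16956) = √(-17042) = I*√17042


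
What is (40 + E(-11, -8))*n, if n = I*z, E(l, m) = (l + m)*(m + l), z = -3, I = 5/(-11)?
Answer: 6015/11 ≈ 546.82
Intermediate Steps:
I = -5/11 (I = 5*(-1/11) = -5/11 ≈ -0.45455)
E(l, m) = (l + m)² (E(l, m) = (l + m)*(l + m) = (l + m)²)
n = 15/11 (n = -5/11*(-3) = 15/11 ≈ 1.3636)
(40 + E(-11, -8))*n = (40 + (-11 - 8)²)*(15/11) = (40 + (-19)²)*(15/11) = (40 + 361)*(15/11) = 401*(15/11) = 6015/11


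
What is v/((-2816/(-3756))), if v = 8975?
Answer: 8427525/704 ≈ 11971.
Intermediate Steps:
v/((-2816/(-3756))) = 8975/((-2816/(-3756))) = 8975/((-2816*(-1/3756))) = 8975/(704/939) = 8975*(939/704) = 8427525/704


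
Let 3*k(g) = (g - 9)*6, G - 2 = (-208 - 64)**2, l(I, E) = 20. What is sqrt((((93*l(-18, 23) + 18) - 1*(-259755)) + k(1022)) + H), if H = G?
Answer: sqrt(337645) ≈ 581.07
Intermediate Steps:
G = 73986 (G = 2 + (-208 - 64)**2 = 2 + (-272)**2 = 2 + 73984 = 73986)
H = 73986
k(g) = -18 + 2*g (k(g) = ((g - 9)*6)/3 = ((-9 + g)*6)/3 = (-54 + 6*g)/3 = -18 + 2*g)
sqrt((((93*l(-18, 23) + 18) - 1*(-259755)) + k(1022)) + H) = sqrt((((93*20 + 18) - 1*(-259755)) + (-18 + 2*1022)) + 73986) = sqrt((((1860 + 18) + 259755) + (-18 + 2044)) + 73986) = sqrt(((1878 + 259755) + 2026) + 73986) = sqrt((261633 + 2026) + 73986) = sqrt(263659 + 73986) = sqrt(337645)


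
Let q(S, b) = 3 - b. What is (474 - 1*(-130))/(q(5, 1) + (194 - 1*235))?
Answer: -604/39 ≈ -15.487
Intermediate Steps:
(474 - 1*(-130))/(q(5, 1) + (194 - 1*235)) = (474 - 1*(-130))/((3 - 1*1) + (194 - 1*235)) = (474 + 130)/((3 - 1) + (194 - 235)) = 604/(2 - 41) = 604/(-39) = 604*(-1/39) = -604/39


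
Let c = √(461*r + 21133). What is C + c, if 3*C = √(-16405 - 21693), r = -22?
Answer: √10991 + I*√38098/3 ≈ 104.84 + 65.062*I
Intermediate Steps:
C = I*√38098/3 (C = √(-16405 - 21693)/3 = √(-38098)/3 = (I*√38098)/3 = I*√38098/3 ≈ 65.062*I)
c = √10991 (c = √(461*(-22) + 21133) = √(-10142 + 21133) = √10991 ≈ 104.84)
C + c = I*√38098/3 + √10991 = √10991 + I*√38098/3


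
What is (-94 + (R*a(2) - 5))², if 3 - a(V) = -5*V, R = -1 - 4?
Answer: 26896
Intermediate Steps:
R = -5
a(V) = 3 + 5*V (a(V) = 3 - (-5)*V = 3 + 5*V)
(-94 + (R*a(2) - 5))² = (-94 + (-5*(3 + 5*2) - 5))² = (-94 + (-5*(3 + 10) - 5))² = (-94 + (-5*13 - 5))² = (-94 + (-65 - 5))² = (-94 - 70)² = (-164)² = 26896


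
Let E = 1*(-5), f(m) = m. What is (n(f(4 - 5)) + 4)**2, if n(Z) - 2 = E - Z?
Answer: 4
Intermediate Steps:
E = -5
n(Z) = -3 - Z (n(Z) = 2 + (-5 - Z) = -3 - Z)
(n(f(4 - 5)) + 4)**2 = ((-3 - (4 - 5)) + 4)**2 = ((-3 - 1*(-1)) + 4)**2 = ((-3 + 1) + 4)**2 = (-2 + 4)**2 = 2**2 = 4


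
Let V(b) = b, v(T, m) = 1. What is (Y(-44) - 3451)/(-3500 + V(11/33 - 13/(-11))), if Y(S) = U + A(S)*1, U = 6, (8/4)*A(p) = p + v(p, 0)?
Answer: 228789/230900 ≈ 0.99086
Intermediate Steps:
A(p) = ½ + p/2 (A(p) = (p + 1)/2 = (1 + p)/2 = ½ + p/2)
Y(S) = 13/2 + S/2 (Y(S) = 6 + (½ + S/2)*1 = 6 + (½ + S/2) = 13/2 + S/2)
(Y(-44) - 3451)/(-3500 + V(11/33 - 13/(-11))) = ((13/2 + (½)*(-44)) - 3451)/(-3500 + (11/33 - 13/(-11))) = ((13/2 - 22) - 3451)/(-3500 + (11*(1/33) - 13*(-1/11))) = (-31/2 - 3451)/(-3500 + (⅓ + 13/11)) = -6933/(2*(-3500 + 50/33)) = -6933/(2*(-115450/33)) = -6933/2*(-33/115450) = 228789/230900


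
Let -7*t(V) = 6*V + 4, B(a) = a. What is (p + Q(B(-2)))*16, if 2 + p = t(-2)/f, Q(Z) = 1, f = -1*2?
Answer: -176/7 ≈ -25.143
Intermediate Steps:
t(V) = -4/7 - 6*V/7 (t(V) = -(6*V + 4)/7 = -(4 + 6*V)/7 = -4/7 - 6*V/7)
f = -2
p = -18/7 (p = -2 + (-4/7 - 6/7*(-2))/(-2) = -2 + (-4/7 + 12/7)*(-½) = -2 + (8/7)*(-½) = -2 - 4/7 = -18/7 ≈ -2.5714)
(p + Q(B(-2)))*16 = (-18/7 + 1)*16 = -11/7*16 = -176/7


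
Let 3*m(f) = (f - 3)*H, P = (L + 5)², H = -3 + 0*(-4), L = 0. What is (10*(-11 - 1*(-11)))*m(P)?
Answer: 0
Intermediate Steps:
H = -3 (H = -3 + 0 = -3)
P = 25 (P = (0 + 5)² = 5² = 25)
m(f) = 3 - f (m(f) = ((f - 3)*(-3))/3 = ((-3 + f)*(-3))/3 = (9 - 3*f)/3 = 3 - f)
(10*(-11 - 1*(-11)))*m(P) = (10*(-11 - 1*(-11)))*(3 - 1*25) = (10*(-11 + 11))*(3 - 25) = (10*0)*(-22) = 0*(-22) = 0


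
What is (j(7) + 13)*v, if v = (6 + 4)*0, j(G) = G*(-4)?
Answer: 0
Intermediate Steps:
j(G) = -4*G
v = 0 (v = 10*0 = 0)
(j(7) + 13)*v = (-4*7 + 13)*0 = (-28 + 13)*0 = -15*0 = 0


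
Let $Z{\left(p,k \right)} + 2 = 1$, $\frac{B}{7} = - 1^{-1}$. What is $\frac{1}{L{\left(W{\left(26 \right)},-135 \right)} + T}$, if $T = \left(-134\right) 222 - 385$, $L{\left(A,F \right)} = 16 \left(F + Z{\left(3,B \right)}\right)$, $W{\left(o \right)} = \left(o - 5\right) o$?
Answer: $- \frac{1}{32309} \approx -3.0951 \cdot 10^{-5}$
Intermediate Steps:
$B = -7$ ($B = 7 \left(- 1^{-1}\right) = 7 \left(\left(-1\right) 1\right) = 7 \left(-1\right) = -7$)
$W{\left(o \right)} = o \left(-5 + o\right)$ ($W{\left(o \right)} = \left(-5 + o\right) o = o \left(-5 + o\right)$)
$Z{\left(p,k \right)} = -1$ ($Z{\left(p,k \right)} = -2 + 1 = -1$)
$L{\left(A,F \right)} = -16 + 16 F$ ($L{\left(A,F \right)} = 16 \left(F - 1\right) = 16 \left(-1 + F\right) = -16 + 16 F$)
$T = -30133$ ($T = -29748 - 385 = -30133$)
$\frac{1}{L{\left(W{\left(26 \right)},-135 \right)} + T} = \frac{1}{\left(-16 + 16 \left(-135\right)\right) - 30133} = \frac{1}{\left(-16 - 2160\right) - 30133} = \frac{1}{-2176 - 30133} = \frac{1}{-32309} = - \frac{1}{32309}$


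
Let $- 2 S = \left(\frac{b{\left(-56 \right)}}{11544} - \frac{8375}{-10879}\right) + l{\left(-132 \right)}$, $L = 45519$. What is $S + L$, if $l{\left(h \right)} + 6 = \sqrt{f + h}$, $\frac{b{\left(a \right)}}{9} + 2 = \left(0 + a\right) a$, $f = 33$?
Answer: $\frac{1905592552945}{41862392} - \frac{3 i \sqrt{11}}{2} \approx 45520.0 - 4.9749 i$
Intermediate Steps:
$b{\left(a \right)} = -18 + 9 a^{2}$ ($b{\left(a \right)} = -18 + 9 \left(0 + a\right) a = -18 + 9 a a = -18 + 9 a^{2}$)
$l{\left(h \right)} = -6 + \sqrt{33 + h}$
$S = \frac{58331497}{41862392} - \frac{3 i \sqrt{11}}{2}$ ($S = - \frac{\left(\frac{-18 + 9 \left(-56\right)^{2}}{11544} - \frac{8375}{-10879}\right) - \left(6 - \sqrt{33 - 132}\right)}{2} = - \frac{\left(\left(-18 + 9 \cdot 3136\right) \frac{1}{11544} - - \frac{8375}{10879}\right) - \left(6 - \sqrt{-99}\right)}{2} = - \frac{\left(\left(-18 + 28224\right) \frac{1}{11544} + \frac{8375}{10879}\right) - \left(6 - 3 i \sqrt{11}\right)}{2} = - \frac{\left(28206 \cdot \frac{1}{11544} + \frac{8375}{10879}\right) - \left(6 - 3 i \sqrt{11}\right)}{2} = - \frac{\left(\frac{4701}{1924} + \frac{8375}{10879}\right) - \left(6 - 3 i \sqrt{11}\right)}{2} = - \frac{\frac{67255679}{20931196} - \left(6 - 3 i \sqrt{11}\right)}{2} = - \frac{- \frac{58331497}{20931196} + 3 i \sqrt{11}}{2} = \frac{58331497}{41862392} - \frac{3 i \sqrt{11}}{2} \approx 1.3934 - 4.9749 i$)
$S + L = \left(\frac{58331497}{41862392} - \frac{3 i \sqrt{11}}{2}\right) + 45519 = \frac{1905592552945}{41862392} - \frac{3 i \sqrt{11}}{2}$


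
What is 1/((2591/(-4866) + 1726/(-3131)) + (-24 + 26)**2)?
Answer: 15235446/44430647 ≈ 0.34290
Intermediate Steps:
1/((2591/(-4866) + 1726/(-3131)) + (-24 + 26)**2) = 1/((2591*(-1/4866) + 1726*(-1/3131)) + 2**2) = 1/((-2591/4866 - 1726/3131) + 4) = 1/(-16511137/15235446 + 4) = 1/(44430647/15235446) = 15235446/44430647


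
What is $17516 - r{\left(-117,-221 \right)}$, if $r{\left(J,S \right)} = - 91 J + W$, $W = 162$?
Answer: $6707$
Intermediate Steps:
$r{\left(J,S \right)} = 162 - 91 J$ ($r{\left(J,S \right)} = - 91 J + 162 = 162 - 91 J$)
$17516 - r{\left(-117,-221 \right)} = 17516 - \left(162 - -10647\right) = 17516 - \left(162 + 10647\right) = 17516 - 10809 = 6707$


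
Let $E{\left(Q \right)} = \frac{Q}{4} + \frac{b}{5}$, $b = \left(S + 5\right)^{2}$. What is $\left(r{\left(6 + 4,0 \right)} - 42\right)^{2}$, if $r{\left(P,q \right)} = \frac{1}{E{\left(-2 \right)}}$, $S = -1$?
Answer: $\frac{1263376}{729} \approx 1733.0$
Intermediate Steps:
$b = 16$ ($b = \left(-1 + 5\right)^{2} = 4^{2} = 16$)
$E{\left(Q \right)} = \frac{16}{5} + \frac{Q}{4}$ ($E{\left(Q \right)} = \frac{Q}{4} + \frac{16}{5} = \frac{16}{5} + \frac{Q}{4}$)
$r{\left(P,q \right)} = \frac{10}{27}$ ($r{\left(P,q \right)} = \frac{1}{\frac{16}{5} + \frac{1}{4} \left(-2\right)} = \frac{1}{\frac{16}{5} - \frac{1}{2}} = \frac{1}{\frac{27}{10}} = \frac{10}{27}$)
$\left(r{\left(6 + 4,0 \right)} - 42\right)^{2} = \left(\frac{10}{27} - 42\right)^{2} = \left(- \frac{1124}{27}\right)^{2} = \frac{1263376}{729}$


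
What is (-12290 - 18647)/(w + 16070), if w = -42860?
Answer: 30937/26790 ≈ 1.1548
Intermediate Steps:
(-12290 - 18647)/(w + 16070) = (-12290 - 18647)/(-42860 + 16070) = -30937/(-26790) = -30937*(-1/26790) = 30937/26790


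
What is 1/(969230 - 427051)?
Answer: 1/542179 ≈ 1.8444e-6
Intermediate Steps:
1/(969230 - 427051) = 1/542179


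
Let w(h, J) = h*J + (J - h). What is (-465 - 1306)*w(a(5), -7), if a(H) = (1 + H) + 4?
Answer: 154077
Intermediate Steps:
a(H) = 5 + H
w(h, J) = J - h + J*h (w(h, J) = J*h + (J - h) = J - h + J*h)
(-465 - 1306)*w(a(5), -7) = (-465 - 1306)*(-7 - (5 + 5) - 7*(5 + 5)) = -1771*(-7 - 1*10 - 7*10) = -1771*(-7 - 10 - 70) = -1771*(-87) = 154077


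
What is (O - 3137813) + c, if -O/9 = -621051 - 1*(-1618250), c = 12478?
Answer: -12100126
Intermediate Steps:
O = -8974791 (O = -9*(-621051 - 1*(-1618250)) = -9*(-621051 + 1618250) = -9*997199 = -8974791)
(O - 3137813) + c = (-8974791 - 3137813) + 12478 = -12112604 + 12478 = -12100126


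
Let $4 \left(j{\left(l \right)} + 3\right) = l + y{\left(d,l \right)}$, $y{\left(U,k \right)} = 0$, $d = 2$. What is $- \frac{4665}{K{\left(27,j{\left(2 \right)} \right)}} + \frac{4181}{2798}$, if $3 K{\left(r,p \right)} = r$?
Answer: $- \frac{4338347}{8394} \approx -516.84$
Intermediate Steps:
$j{\left(l \right)} = -3 + \frac{l}{4}$ ($j{\left(l \right)} = -3 + \frac{l + 0}{4} = -3 + \frac{l}{4}$)
$K{\left(r,p \right)} = \frac{r}{3}$
$- \frac{4665}{K{\left(27,j{\left(2 \right)} \right)}} + \frac{4181}{2798} = - \frac{4665}{\frac{1}{3} \cdot 27} + \frac{4181}{2798} = - \frac{4665}{9} + 4181 \cdot \frac{1}{2798} = \left(-4665\right) \frac{1}{9} + \frac{4181}{2798} = - \frac{1555}{3} + \frac{4181}{2798} = - \frac{4338347}{8394}$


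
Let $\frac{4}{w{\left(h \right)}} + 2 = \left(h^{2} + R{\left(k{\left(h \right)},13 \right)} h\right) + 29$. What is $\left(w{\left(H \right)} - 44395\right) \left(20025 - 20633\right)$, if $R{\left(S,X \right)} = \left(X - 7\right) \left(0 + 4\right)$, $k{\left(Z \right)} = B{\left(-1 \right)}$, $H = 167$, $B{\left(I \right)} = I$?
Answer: $\frac{215424428352}{7981} \approx 2.6992 \cdot 10^{7}$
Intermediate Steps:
$k{\left(Z \right)} = -1$
$R{\left(S,X \right)} = -28 + 4 X$ ($R{\left(S,X \right)} = \left(-7 + X\right) 4 = -28 + 4 X$)
$w{\left(h \right)} = \frac{4}{27 + h^{2} + 24 h}$ ($w{\left(h \right)} = \frac{4}{-2 + \left(\left(h^{2} + \left(-28 + 4 \cdot 13\right) h\right) + 29\right)} = \frac{4}{-2 + \left(\left(h^{2} + \left(-28 + 52\right) h\right) + 29\right)} = \frac{4}{-2 + \left(\left(h^{2} + 24 h\right) + 29\right)} = \frac{4}{-2 + \left(29 + h^{2} + 24 h\right)} = \frac{4}{27 + h^{2} + 24 h}$)
$\left(w{\left(H \right)} - 44395\right) \left(20025 - 20633\right) = \left(\frac{4}{27 + 167^{2} + 24 \cdot 167} - 44395\right) \left(20025 - 20633\right) = \left(\frac{4}{27 + 27889 + 4008} - 44395\right) \left(-608\right) = \left(\frac{4}{31924} - 44395\right) \left(-608\right) = \left(4 \cdot \frac{1}{31924} - 44395\right) \left(-608\right) = \left(\frac{1}{7981} - 44395\right) \left(-608\right) = \left(- \frac{354316494}{7981}\right) \left(-608\right) = \frac{215424428352}{7981}$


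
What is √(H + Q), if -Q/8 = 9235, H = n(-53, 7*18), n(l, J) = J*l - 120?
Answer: I*√80678 ≈ 284.04*I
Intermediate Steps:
n(l, J) = -120 + J*l
H = -6798 (H = -120 + (7*18)*(-53) = -120 + 126*(-53) = -120 - 6678 = -6798)
Q = -73880 (Q = -8*9235 = -73880)
√(H + Q) = √(-6798 - 73880) = √(-80678) = I*√80678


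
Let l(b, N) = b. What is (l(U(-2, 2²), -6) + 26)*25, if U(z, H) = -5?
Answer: 525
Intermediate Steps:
(l(U(-2, 2²), -6) + 26)*25 = (-5 + 26)*25 = 21*25 = 525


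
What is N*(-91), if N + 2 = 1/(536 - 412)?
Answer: 22477/124 ≈ 181.27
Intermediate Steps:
N = -247/124 (N = -2 + 1/(536 - 412) = -2 + 1/124 = -247/124 ≈ -1.9919)
N*(-91) = -247/124*(-91) = 22477/124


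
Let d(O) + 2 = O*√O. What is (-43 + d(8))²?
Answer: 2537 - 1440*√2 ≈ 500.53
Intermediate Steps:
d(O) = -2 + O^(3/2) (d(O) = -2 + O*√O = -2 + O^(3/2))
(-43 + d(8))² = (-43 + (-2 + 8^(3/2)))² = (-43 + (-2 + 16*√2))² = (-45 + 16*√2)²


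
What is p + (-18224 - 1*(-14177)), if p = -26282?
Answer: -30329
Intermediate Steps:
p + (-18224 - 1*(-14177)) = -26282 + (-18224 - 1*(-14177)) = -26282 + (-18224 + 14177) = -26282 - 4047 = -30329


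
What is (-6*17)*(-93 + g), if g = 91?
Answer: 204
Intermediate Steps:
(-6*17)*(-93 + g) = (-6*17)*(-93 + 91) = -102*(-2) = 204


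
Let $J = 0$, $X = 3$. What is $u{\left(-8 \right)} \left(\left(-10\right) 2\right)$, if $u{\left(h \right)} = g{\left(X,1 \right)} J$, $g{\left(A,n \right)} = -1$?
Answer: $0$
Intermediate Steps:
$u{\left(h \right)} = 0$ ($u{\left(h \right)} = \left(-1\right) 0 = 0$)
$u{\left(-8 \right)} \left(\left(-10\right) 2\right) = 0 \left(\left(-10\right) 2\right) = 0 \left(-20\right) = 0$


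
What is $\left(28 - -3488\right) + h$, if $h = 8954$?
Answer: $12470$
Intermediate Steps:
$\left(28 - -3488\right) + h = \left(28 - -3488\right) + 8954 = \left(28 + 3488\right) + 8954 = 3516 + 8954 = 12470$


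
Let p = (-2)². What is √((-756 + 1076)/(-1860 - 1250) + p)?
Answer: 2*√94233/311 ≈ 1.9741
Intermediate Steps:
p = 4
√((-756 + 1076)/(-1860 - 1250) + p) = √((-756 + 1076)/(-1860 - 1250) + 4) = √(320/(-3110) + 4) = √(320*(-1/3110) + 4) = √(-32/311 + 4) = √(1212/311) = 2*√94233/311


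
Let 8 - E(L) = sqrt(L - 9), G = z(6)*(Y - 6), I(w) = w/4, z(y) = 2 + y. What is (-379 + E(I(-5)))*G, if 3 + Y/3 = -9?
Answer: 124656 + 168*I*sqrt(41) ≈ 1.2466e+5 + 1075.7*I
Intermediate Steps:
Y = -36 (Y = -9 + 3*(-9) = -9 - 27 = -36)
I(w) = w/4 (I(w) = w*(1/4) = w/4)
G = -336 (G = (2 + 6)*(-36 - 6) = 8*(-42) = -336)
E(L) = 8 - sqrt(-9 + L) (E(L) = 8 - sqrt(L - 9) = 8 - sqrt(-9 + L))
(-379 + E(I(-5)))*G = (-379 + (8 - sqrt(-9 + (1/4)*(-5))))*(-336) = (-379 + (8 - sqrt(-9 - 5/4)))*(-336) = (-379 + (8 - sqrt(-41/4)))*(-336) = (-379 + (8 - I*sqrt(41)/2))*(-336) = (-371 - I*sqrt(41)/2)*(-336) = 124656 + 168*I*sqrt(41)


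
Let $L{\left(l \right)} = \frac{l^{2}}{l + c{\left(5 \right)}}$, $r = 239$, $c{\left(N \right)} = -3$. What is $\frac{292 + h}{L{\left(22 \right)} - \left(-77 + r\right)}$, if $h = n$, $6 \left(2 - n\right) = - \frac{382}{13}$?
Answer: $- \frac{221483}{101166} \approx -2.1893$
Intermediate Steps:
$n = \frac{269}{39}$ ($n = 2 - \frac{\left(-382\right) \frac{1}{13}}{6} = 2 - - \frac{191}{39} = 2 + \frac{191}{39} = \frac{269}{39} \approx 6.8974$)
$h = \frac{269}{39} \approx 6.8974$
$L{\left(l \right)} = \frac{l^{2}}{-3 + l}$ ($L{\left(l \right)} = \frac{l^{2}}{l - 3} = \frac{l^{2}}{-3 + l}$)
$\frac{292 + h}{L{\left(22 \right)} - \left(-77 + r\right)} = \frac{292 + \frac{269}{39}}{\frac{22^{2}}{-3 + 22} + \left(77 - 239\right)} = \frac{11657}{39 \left(\frac{484}{19} + \left(77 - 239\right)\right)} = \frac{11657}{39 \left(484 \cdot \frac{1}{19} - 162\right)} = \frac{11657}{39 \left(\frac{484}{19} - 162\right)} = \frac{11657}{39 \left(- \frac{2594}{19}\right)} = \frac{11657}{39} \left(- \frac{19}{2594}\right) = - \frac{221483}{101166}$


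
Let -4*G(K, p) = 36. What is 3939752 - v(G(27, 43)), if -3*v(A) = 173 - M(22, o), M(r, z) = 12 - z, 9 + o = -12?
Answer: 11819396/3 ≈ 3.9398e+6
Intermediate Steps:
o = -21 (o = -9 - 12 = -21)
G(K, p) = -9 (G(K, p) = -1/4*36 = -9)
v(A) = -140/3 (v(A) = -(173 - (12 - 1*(-21)))/3 = -(173 - (12 + 21))/3 = -(173 - 1*33)/3 = -(173 - 33)/3 = -1/3*140 = -140/3)
3939752 - v(G(27, 43)) = 3939752 - 1*(-140/3) = 3939752 + 140/3 = 11819396/3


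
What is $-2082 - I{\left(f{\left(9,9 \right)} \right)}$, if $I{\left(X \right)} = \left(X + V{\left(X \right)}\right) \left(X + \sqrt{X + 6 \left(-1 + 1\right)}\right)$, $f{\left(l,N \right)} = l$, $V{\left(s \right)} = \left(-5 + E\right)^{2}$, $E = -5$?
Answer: $-3390$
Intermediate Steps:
$V{\left(s \right)} = 100$ ($V{\left(s \right)} = \left(-5 - 5\right)^{2} = \left(-10\right)^{2} = 100$)
$I{\left(X \right)} = \left(100 + X\right) \left(X + \sqrt{X}\right)$ ($I{\left(X \right)} = \left(X + 100\right) \left(X + \sqrt{X + 6 \left(-1 + 1\right)}\right) = \left(100 + X\right) \left(X + \sqrt{X + 6 \cdot 0}\right) = \left(100 + X\right) \left(X + \sqrt{X + 0}\right) = \left(100 + X\right) \left(X + \sqrt{X}\right)$)
$-2082 - I{\left(f{\left(9,9 \right)} \right)} = -2082 - \left(9^{2} + 9^{\frac{3}{2}} + 100 \cdot 9 + 100 \sqrt{9}\right) = -2082 - \left(81 + 27 + 900 + 100 \cdot 3\right) = -2082 - \left(81 + 27 + 900 + 300\right) = -2082 - 1308 = -3390$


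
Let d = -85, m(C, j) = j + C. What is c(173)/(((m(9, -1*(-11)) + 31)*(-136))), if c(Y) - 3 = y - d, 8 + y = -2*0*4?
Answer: -10/867 ≈ -0.011534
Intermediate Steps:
m(C, j) = C + j
y = -8 (y = -8 - 2*0*4 = -8 + 0*4 = -8 + 0 = -8)
c(Y) = 80 (c(Y) = 3 + (-8 - 1*(-85)) = 3 + (-8 + 85) = 3 + 77 = 80)
c(173)/(((m(9, -1*(-11)) + 31)*(-136))) = 80/((((9 - 1*(-11)) + 31)*(-136))) = 80/((((9 + 11) + 31)*(-136))) = 80/(((20 + 31)*(-136))) = 80/((51*(-136))) = 80/(-6936) = 80*(-1/6936) = -10/867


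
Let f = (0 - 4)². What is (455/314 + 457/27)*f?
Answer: 1246264/4239 ≈ 294.00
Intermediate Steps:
f = 16 (f = (-4)² = 16)
(455/314 + 457/27)*f = (455/314 + 457/27)*16 = (155783/8478)*16 = 1246264/4239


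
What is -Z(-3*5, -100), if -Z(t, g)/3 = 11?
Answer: 33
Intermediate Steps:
Z(t, g) = -33 (Z(t, g) = -3*11 = -33)
-Z(-3*5, -100) = -1*(-33) = 33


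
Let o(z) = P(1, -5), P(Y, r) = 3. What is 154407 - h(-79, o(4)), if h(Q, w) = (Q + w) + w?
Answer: 154480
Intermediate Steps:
o(z) = 3
h(Q, w) = Q + 2*w
154407 - h(-79, o(4)) = 154407 - (-79 + 2*3) = 154407 - (-79 + 6) = 154407 - 1*(-73) = 154407 + 73 = 154480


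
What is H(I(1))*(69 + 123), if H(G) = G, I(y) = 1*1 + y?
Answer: 384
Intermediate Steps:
I(y) = 1 + y
H(I(1))*(69 + 123) = (1 + 1)*(69 + 123) = 2*192 = 384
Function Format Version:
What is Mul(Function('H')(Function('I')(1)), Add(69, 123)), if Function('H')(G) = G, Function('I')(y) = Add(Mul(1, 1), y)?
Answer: 384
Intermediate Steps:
Function('I')(y) = Add(1, y)
Mul(Function('H')(Function('I')(1)), Add(69, 123)) = Mul(Add(1, 1), Add(69, 123)) = Mul(2, 192) = 384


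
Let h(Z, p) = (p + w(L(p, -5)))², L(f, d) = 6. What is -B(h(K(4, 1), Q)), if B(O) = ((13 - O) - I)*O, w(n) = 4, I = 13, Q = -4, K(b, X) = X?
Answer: 0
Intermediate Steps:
h(Z, p) = (4 + p)² (h(Z, p) = (p + 4)² = (4 + p)²)
B(O) = -O² (B(O) = ((13 - O) - 1*13)*O = ((13 - O) - 13)*O = (-O)*O = -O²)
-B(h(K(4, 1), Q)) = -(-1)*((4 - 4)²)² = -(-1)*(0²)² = -(-1)*0² = -(-1)*0 = -1*0 = 0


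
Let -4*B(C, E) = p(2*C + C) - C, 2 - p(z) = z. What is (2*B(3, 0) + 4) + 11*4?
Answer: 53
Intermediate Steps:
p(z) = 2 - z
B(C, E) = -1/2 + C (B(C, E) = -((2 - (2*C + C)) - C)/4 = -((2 - 3*C) - C)/4 = -(2 - 4*C)/4 = -1/2 + C)
(2*B(3, 0) + 4) + 11*4 = (2*(-1/2 + 3) + 4) + 11*4 = (2*(5/2) + 4) + 44 = (5 + 4) + 44 = 9 + 44 = 53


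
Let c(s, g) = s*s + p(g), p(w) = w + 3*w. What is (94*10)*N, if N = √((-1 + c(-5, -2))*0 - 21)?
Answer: 940*I*√21 ≈ 4307.6*I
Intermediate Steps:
p(w) = 4*w
c(s, g) = s² + 4*g (c(s, g) = s*s + 4*g = s² + 4*g)
N = I*√21 (N = √((-1 + ((-5)² + 4*(-2)))*0 - 21) = √((-1 + (25 - 8))*0 - 21) = √((-1 + 17)*0 - 21) = √(16*0 - 21) = √(0 - 21) = √(-21) = I*√21 ≈ 4.5826*I)
(94*10)*N = (94*10)*(I*√21) = 940*(I*√21) = 940*I*√21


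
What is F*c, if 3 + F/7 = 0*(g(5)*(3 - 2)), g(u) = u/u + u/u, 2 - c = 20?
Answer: 378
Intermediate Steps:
c = -18 (c = 2 - 1*20 = 2 - 20 = -18)
g(u) = 2 (g(u) = 1 + 1 = 2)
F = -21 (F = -21 + 7*(0*(2*(3 - 2))) = -21 + 7*(0*(2*1)) = -21 + 7*(0*2) = -21 + 7*0 = -21 + 0 = -21)
F*c = -21*(-18) = 378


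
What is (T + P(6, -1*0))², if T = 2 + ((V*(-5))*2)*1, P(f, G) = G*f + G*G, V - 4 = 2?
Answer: 3364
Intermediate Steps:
V = 6 (V = 4 + 2 = 6)
P(f, G) = G² + G*f (P(f, G) = G*f + G² = G² + G*f)
T = -58 (T = 2 + ((6*(-5))*2)*1 = 2 - 30*2*1 = 2 - 60*1 = 2 - 60 = -58)
(T + P(6, -1*0))² = (-58 + (-1*0)*(-1*0 + 6))² = (-58 + 0*(0 + 6))² = (-58 + 0*6)² = (-58 + 0)² = (-58)² = 3364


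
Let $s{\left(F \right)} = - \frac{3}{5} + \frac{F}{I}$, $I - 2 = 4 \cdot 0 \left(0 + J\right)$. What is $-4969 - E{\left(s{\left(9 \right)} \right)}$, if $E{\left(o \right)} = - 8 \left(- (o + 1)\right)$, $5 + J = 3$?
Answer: $- \frac{25041}{5} \approx -5008.2$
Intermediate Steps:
$J = -2$ ($J = -5 + 3 = -2$)
$I = 2$ ($I = 2 + 4 \cdot 0 \left(0 - 2\right) = 2 + 0 \left(-2\right) = 2 + 0 = 2$)
$s{\left(F \right)} = - \frac{3}{5} + \frac{F}{2}$
$E{\left(o \right)} = 8 + 8 o$ ($E{\left(o \right)} = - 8 \left(- (1 + o)\right) = - 8 \left(-1 - o\right) = 8 + 8 o$)
$-4969 - E{\left(s{\left(9 \right)} \right)} = -4969 - \left(8 + 8 \left(- \frac{3}{5} + \frac{1}{2} \cdot 9\right)\right) = -4969 - \left(8 + 8 \left(- \frac{3}{5} + \frac{9}{2}\right)\right) = -4969 - \left(8 + 8 \cdot \frac{39}{10}\right) = -4969 - \left(8 + \frac{156}{5}\right) = -4969 - \frac{196}{5} = - \frac{25041}{5}$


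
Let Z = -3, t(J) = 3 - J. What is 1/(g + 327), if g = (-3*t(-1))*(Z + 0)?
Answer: 1/363 ≈ 0.0027548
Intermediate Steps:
g = 36 (g = (-3*(3 - 1*(-1)))*(-3 + 0) = -3*(3 + 1)*(-3) = -3*4*(-3) = -12*(-3) = 36)
1/(g + 327) = 1/(36 + 327) = 1/363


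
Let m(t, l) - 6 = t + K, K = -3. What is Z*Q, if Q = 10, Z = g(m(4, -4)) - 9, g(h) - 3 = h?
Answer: 10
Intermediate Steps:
m(t, l) = 3 + t (m(t, l) = 6 + (t - 3) = 6 + (-3 + t) = 3 + t)
g(h) = 3 + h
Z = 1 (Z = (3 + (3 + 4)) - 9 = (3 + 7) - 9 = 10 - 9 = 1)
Z*Q = 1*10 = 10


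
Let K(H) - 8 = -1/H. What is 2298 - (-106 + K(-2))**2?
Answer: -28833/4 ≈ -7208.3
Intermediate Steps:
K(H) = 8 - 1/H
2298 - (-106 + K(-2))**2 = 2298 - (-106 + (8 - 1/(-2)))**2 = 2298 - (-106 + (8 - 1*(-1/2)))**2 = 2298 - (-106 + (8 + 1/2))**2 = 2298 - (-106 + 17/2)**2 = 2298 - (-195/2)**2 = 2298 - 1*38025/4 = 2298 - 38025/4 = -28833/4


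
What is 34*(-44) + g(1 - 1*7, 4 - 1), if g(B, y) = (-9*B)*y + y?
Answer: -1331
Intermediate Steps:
g(B, y) = y - 9*B*y (g(B, y) = -9*B*y + y = y - 9*B*y)
34*(-44) + g(1 - 1*7, 4 - 1) = 34*(-44) + (4 - 1)*(1 - 9*(1 - 1*7)) = -1496 + 3*(1 - 9*(1 - 7)) = -1496 + 3*(1 - 9*(-6)) = -1496 + 3*(1 + 54) = -1496 + 3*55 = -1496 + 165 = -1331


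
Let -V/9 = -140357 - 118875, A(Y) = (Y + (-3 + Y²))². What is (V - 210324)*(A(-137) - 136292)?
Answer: 736393940736636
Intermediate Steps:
A(Y) = (-3 + Y + Y²)²
V = 2333088 (V = -9*(-140357 - 118875) = -9*(-259232) = 2333088)
(V - 210324)*(A(-137) - 136292) = (2333088 - 210324)*((-3 - 137 + (-137)²)² - 136292) = 2122764*((-3 - 137 + 18769)² - 136292) = 2122764*(18629² - 136292) = 2122764*(347039641 - 136292) = 2122764*346903349 = 736393940736636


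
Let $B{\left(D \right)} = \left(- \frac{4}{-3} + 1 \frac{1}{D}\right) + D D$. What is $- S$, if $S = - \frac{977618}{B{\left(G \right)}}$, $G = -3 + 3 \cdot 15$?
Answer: $\frac{13686652}{24715} \approx 553.78$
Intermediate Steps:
$G = 42$ ($G = -3 + 45 = 42$)
$B{\left(D \right)} = \frac{4}{3} + \frac{1}{D} + D^{2}$ ($B{\left(D \right)} = \left(\left(-4\right) \left(- \frac{1}{3}\right) + \frac{1}{D}\right) + D^{2} = \left(\frac{4}{3} + \frac{1}{D}\right) + D^{2} = \frac{4}{3} + \frac{1}{D} + D^{2}$)
$S = - \frac{13686652}{24715}$ ($S = - \frac{977618}{\frac{4}{3} + \frac{1}{42} + 42^{2}} = - \frac{977618}{\frac{4}{3} + \frac{1}{42} + 1764} = - \frac{977618}{\frac{24715}{14}} = \left(-977618\right) \frac{14}{24715} = - \frac{13686652}{24715} \approx -553.78$)
$- S = \left(-1\right) \left(- \frac{13686652}{24715}\right) = \frac{13686652}{24715}$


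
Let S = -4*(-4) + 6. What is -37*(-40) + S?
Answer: 1502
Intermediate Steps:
S = 22 (S = 16 + 6 = 22)
-37*(-40) + S = -37*(-40) + 22 = 1480 + 22 = 1502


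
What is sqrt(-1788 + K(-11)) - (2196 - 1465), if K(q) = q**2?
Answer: -731 + I*sqrt(1667) ≈ -731.0 + 40.829*I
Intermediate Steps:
sqrt(-1788 + K(-11)) - (2196 - 1465) = sqrt(-1788 + (-11)**2) - (2196 - 1465) = sqrt(-1788 + 121) - 1*731 = sqrt(-1667) - 731 = I*sqrt(1667) - 731 = -731 + I*sqrt(1667)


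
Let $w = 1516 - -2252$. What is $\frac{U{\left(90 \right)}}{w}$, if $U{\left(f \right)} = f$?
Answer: $\frac{15}{628} \approx 0.023885$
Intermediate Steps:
$w = 3768$ ($w = 1516 + 2252 = 3768$)
$\frac{U{\left(90 \right)}}{w} = \frac{90}{3768} = 90 \cdot \frac{1}{3768} = \frac{15}{628}$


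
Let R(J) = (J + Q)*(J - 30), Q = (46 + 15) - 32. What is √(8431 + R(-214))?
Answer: √53571 ≈ 231.45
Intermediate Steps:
Q = 29 (Q = 61 - 32 = 29)
R(J) = (-30 + J)*(29 + J) (R(J) = (J + 29)*(J - 30) = (29 + J)*(-30 + J) = (-30 + J)*(29 + J))
√(8431 + R(-214)) = √(8431 + (-870 + (-214)² - 1*(-214))) = √(8431 + (-870 + 45796 + 214)) = √(8431 + 45140) = √53571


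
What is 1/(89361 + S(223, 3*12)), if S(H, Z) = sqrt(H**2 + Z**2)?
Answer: 89361/7985337296 - 5*sqrt(2041)/7985337296 ≈ 1.1162e-5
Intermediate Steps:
1/(89361 + S(223, 3*12)) = 1/(89361 + sqrt(223**2 + (3*12)**2)) = 1/(89361 + sqrt(49729 + 36**2)) = 1/(89361 + sqrt(49729 + 1296)) = 1/(89361 + sqrt(51025)) = 1/(89361 + 5*sqrt(2041))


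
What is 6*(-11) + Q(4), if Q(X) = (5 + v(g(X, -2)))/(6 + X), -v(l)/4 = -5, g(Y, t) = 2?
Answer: -127/2 ≈ -63.500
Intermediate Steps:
v(l) = 20 (v(l) = -4*(-5) = 20)
Q(X) = 25/(6 + X) (Q(X) = (5 + 20)/(6 + X) = 25/(6 + X))
6*(-11) + Q(4) = 6*(-11) + 25/(6 + 4) = -66 + 25/10 = -66 + 25*(1/10) = -66 + 5/2 = -127/2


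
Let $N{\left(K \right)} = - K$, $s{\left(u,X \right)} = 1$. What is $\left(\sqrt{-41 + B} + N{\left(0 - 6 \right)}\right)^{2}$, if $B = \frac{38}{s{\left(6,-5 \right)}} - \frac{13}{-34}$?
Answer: $\frac{\left(204 + i \sqrt{3026}\right)^{2}}{1156} \approx 33.382 + 19.415 i$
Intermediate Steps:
$B = \frac{1305}{34}$ ($B = \frac{38}{1} - \frac{13}{-34} = 38 \cdot 1 - - \frac{13}{34} = 38 + \frac{13}{34} = \frac{1305}{34} \approx 38.382$)
$\left(\sqrt{-41 + B} + N{\left(0 - 6 \right)}\right)^{2} = \left(\sqrt{-41 + \frac{1305}{34}} - \left(0 - 6\right)\right)^{2} = \left(\sqrt{- \frac{89}{34}} - \left(0 - 6\right)\right)^{2} = \left(\frac{i \sqrt{3026}}{34} - -6\right)^{2} = \left(\frac{i \sqrt{3026}}{34} + 6\right)^{2} = \left(6 + \frac{i \sqrt{3026}}{34}\right)^{2}$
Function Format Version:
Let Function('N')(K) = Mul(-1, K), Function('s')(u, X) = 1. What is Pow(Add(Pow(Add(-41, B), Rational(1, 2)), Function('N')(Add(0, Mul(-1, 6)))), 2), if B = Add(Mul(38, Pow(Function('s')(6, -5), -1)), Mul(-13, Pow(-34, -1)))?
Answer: Mul(Rational(1, 1156), Pow(Add(204, Mul(I, Pow(3026, Rational(1, 2)))), 2)) ≈ Add(33.382, Mul(19.415, I))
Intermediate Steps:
B = Rational(1305, 34) (B = Add(Mul(38, Pow(1, -1)), Mul(-13, Pow(-34, -1))) = Add(Mul(38, 1), Mul(-13, Rational(-1, 34))) = Add(38, Rational(13, 34)) = Rational(1305, 34) ≈ 38.382)
Pow(Add(Pow(Add(-41, B), Rational(1, 2)), Function('N')(Add(0, Mul(-1, 6)))), 2) = Pow(Add(Pow(Add(-41, Rational(1305, 34)), Rational(1, 2)), Mul(-1, Add(0, Mul(-1, 6)))), 2) = Pow(Add(Pow(Rational(-89, 34), Rational(1, 2)), Mul(-1, Add(0, -6))), 2) = Pow(Add(Mul(Rational(1, 34), I, Pow(3026, Rational(1, 2))), Mul(-1, -6)), 2) = Pow(Add(Mul(Rational(1, 34), I, Pow(3026, Rational(1, 2))), 6), 2) = Pow(Add(6, Mul(Rational(1, 34), I, Pow(3026, Rational(1, 2)))), 2)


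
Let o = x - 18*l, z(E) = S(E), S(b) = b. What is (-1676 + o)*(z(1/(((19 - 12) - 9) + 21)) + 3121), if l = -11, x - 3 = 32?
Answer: -85569900/19 ≈ -4.5037e+6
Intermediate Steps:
z(E) = E
x = 35 (x = 3 + 32 = 35)
o = 233 (o = 35 - 18*(-11) = 35 + 198 = 233)
(-1676 + o)*(z(1/(((19 - 12) - 9) + 21)) + 3121) = (-1676 + 233)*(1/(((19 - 12) - 9) + 21) + 3121) = -1443*(1/((7 - 9) + 21) + 3121) = -1443*(1/(-2 + 21) + 3121) = -1443*(1/19 + 3121) = -1443*59300/19 = -85569900/19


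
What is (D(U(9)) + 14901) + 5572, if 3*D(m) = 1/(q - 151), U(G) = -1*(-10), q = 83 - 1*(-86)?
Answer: 1105543/54 ≈ 20473.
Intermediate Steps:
q = 169 (q = 83 + 86 = 169)
U(G) = 10
D(m) = 1/54 (D(m) = 1/(3*(169 - 151)) = (⅓)/18 = (⅓)*(1/18) = 1/54)
(D(U(9)) + 14901) + 5572 = (1/54 + 14901) + 5572 = 804655/54 + 5572 = 1105543/54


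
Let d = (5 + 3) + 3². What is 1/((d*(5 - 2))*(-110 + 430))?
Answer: 1/16320 ≈ 6.1275e-5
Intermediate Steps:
d = 17 (d = 8 + 9 = 17)
1/((d*(5 - 2))*(-110 + 430)) = 1/((17*(5 - 2))*(-110 + 430)) = 1/((17*3)*320) = 1/(51*320) = 1/16320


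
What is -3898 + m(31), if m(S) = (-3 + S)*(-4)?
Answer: -4010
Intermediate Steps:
m(S) = 12 - 4*S
-3898 + m(31) = -3898 + (12 - 4*31) = -3898 + (12 - 124) = -3898 - 112 = -4010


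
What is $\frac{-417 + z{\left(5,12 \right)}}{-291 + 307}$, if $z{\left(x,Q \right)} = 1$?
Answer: $-26$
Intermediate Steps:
$\frac{-417 + z{\left(5,12 \right)}}{-291 + 307} = \frac{-417 + 1}{-291 + 307} = - \frac{416}{16} = \left(-416\right) \frac{1}{16} = -26$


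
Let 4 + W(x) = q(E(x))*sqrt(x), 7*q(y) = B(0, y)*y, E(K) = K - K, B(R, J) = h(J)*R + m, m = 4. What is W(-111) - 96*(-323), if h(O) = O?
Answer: 31004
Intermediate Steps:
B(R, J) = 4 + J*R (B(R, J) = J*R + 4 = 4 + J*R)
E(K) = 0
q(y) = 4*y/7 (q(y) = ((4 + y*0)*y)/7 = ((4 + 0)*y)/7 = (4*y)/7 = 4*y/7)
W(x) = -4 (W(x) = -4 + ((4/7)*0)*sqrt(x) = -4 + 0*sqrt(x) = -4 + 0 = -4)
W(-111) - 96*(-323) = -4 - 96*(-323) = -4 - 1*(-31008) = -4 + 31008 = 31004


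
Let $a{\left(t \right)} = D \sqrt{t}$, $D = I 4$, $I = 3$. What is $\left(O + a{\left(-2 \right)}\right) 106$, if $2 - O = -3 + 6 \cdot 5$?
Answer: $-2650 + 1272 i \sqrt{2} \approx -2650.0 + 1798.9 i$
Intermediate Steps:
$D = 12$ ($D = 3 \cdot 4 = 12$)
$O = -25$ ($O = 2 - \left(-3 + 6 \cdot 5\right) = 2 - \left(-3 + 30\right) = 2 - 27 = -25$)
$a{\left(t \right)} = 12 \sqrt{t}$
$\left(O + a{\left(-2 \right)}\right) 106 = \left(-25 + 12 \sqrt{-2}\right) 106 = \left(-25 + 12 i \sqrt{2}\right) 106 = -2650 + 1272 i \sqrt{2}$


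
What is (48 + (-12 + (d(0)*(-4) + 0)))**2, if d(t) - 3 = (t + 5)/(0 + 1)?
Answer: 16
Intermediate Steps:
d(t) = 8 + t (d(t) = 3 + (t + 5)/(0 + 1) = 3 + (5 + t)/1 = 3 + (5 + t)*1 = 3 + (5 + t) = 8 + t)
(48 + (-12 + (d(0)*(-4) + 0)))**2 = (48 + (-12 + ((8 + 0)*(-4) + 0)))**2 = (48 + (-12 + (8*(-4) + 0)))**2 = (48 + (-12 + (-32 + 0)))**2 = (48 + (-12 - 32))**2 = (48 - 44)**2 = 4**2 = 16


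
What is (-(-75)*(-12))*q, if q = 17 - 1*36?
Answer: 17100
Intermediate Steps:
q = -19 (q = 17 - 36 = -19)
(-(-75)*(-12))*q = -(-75)*(-12)*(-19) = -75*12*(-19) = -900*(-19) = 17100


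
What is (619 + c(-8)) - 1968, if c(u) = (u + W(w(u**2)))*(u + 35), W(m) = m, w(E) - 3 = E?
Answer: 244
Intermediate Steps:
w(E) = 3 + E
c(u) = (35 + u)*(3 + u + u**2) (c(u) = (u + (3 + u**2))*(u + 35) = (3 + u + u**2)*(35 + u) = (35 + u)*(3 + u + u**2))
(619 + c(-8)) - 1968 = (619 + (105 + (-8)**3 + 36*(-8)**2 + 38*(-8))) - 1968 = (619 + (105 - 512 + 36*64 - 304)) - 1968 = (619 + (105 - 512 + 2304 - 304)) - 1968 = (619 + 1593) - 1968 = 2212 - 1968 = 244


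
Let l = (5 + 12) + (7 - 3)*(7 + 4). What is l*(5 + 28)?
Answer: 2013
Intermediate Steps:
l = 61 (l = 17 + 4*11 = 17 + 44 = 61)
l*(5 + 28) = 61*(5 + 28) = 61*33 = 2013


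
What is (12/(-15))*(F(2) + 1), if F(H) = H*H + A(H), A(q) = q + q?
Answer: -36/5 ≈ -7.2000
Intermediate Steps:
A(q) = 2*q
F(H) = H² + 2*H (F(H) = H*H + 2*H = H² + 2*H)
(12/(-15))*(F(2) + 1) = (12/(-15))*(2*(2 + 2) + 1) = (12*(-1/15))*(2*4 + 1) = -4*(8 + 1)/5 = -⅘*9 = -36/5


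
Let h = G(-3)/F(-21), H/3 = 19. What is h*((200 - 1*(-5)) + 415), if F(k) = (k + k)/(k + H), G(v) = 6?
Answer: -22320/7 ≈ -3188.6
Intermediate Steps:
H = 57 (H = 3*19 = 57)
F(k) = 2*k/(57 + k) (F(k) = (k + k)/(k + 57) = (2*k)/(57 + k) = 2*k/(57 + k))
h = -36/7 (h = 6/((2*(-21)/(57 - 21))) = 6/((2*(-21)/36)) = 6/((2*(-21)*(1/36))) = 6/(-7/6) = 6*(-6/7) = -36/7 ≈ -5.1429)
h*((200 - 1*(-5)) + 415) = -36*((200 - 1*(-5)) + 415)/7 = -36*((200 + 5) + 415)/7 = -36*(205 + 415)/7 = -36/7*620 = -22320/7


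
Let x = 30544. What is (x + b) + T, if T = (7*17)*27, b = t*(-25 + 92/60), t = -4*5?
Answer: 102679/3 ≈ 34226.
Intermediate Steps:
t = -20
b = 1408/3 (b = -20*(-25 + 92/60) = -20*(-25 + 92*(1/60)) = -20*(-25 + 23/15) = -20*(-352/15) = 1408/3 ≈ 469.33)
T = 3213 (T = 119*27 = 3213)
(x + b) + T = (30544 + 1408/3) + 3213 = 93040/3 + 3213 = 102679/3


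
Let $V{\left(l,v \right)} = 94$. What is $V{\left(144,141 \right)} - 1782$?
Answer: $-1688$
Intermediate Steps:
$V{\left(144,141 \right)} - 1782 = 94 - 1782 = -1688$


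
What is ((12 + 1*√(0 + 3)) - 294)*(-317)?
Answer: 89394 - 317*√3 ≈ 88845.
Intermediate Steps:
((12 + 1*√(0 + 3)) - 294)*(-317) = ((12 + 1*√3) - 294)*(-317) = ((12 + √3) - 294)*(-317) = (-282 + √3)*(-317) = 89394 - 317*√3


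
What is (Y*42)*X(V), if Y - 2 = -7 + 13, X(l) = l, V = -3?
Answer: -1008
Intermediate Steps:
Y = 8 (Y = 2 + (-7 + 13) = 2 + 6 = 8)
(Y*42)*X(V) = (8*42)*(-3) = 336*(-3) = -1008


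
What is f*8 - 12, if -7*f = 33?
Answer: -348/7 ≈ -49.714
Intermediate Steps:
f = -33/7 (f = -1/7*33 = -33/7 ≈ -4.7143)
f*8 - 12 = -33/7*8 - 12 = -264/7 - 12 = -348/7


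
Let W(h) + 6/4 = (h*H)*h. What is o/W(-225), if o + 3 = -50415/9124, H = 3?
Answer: -25929/461897938 ≈ -5.6136e-5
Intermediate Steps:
o = -77787/9124 (o = -3 - 50415/9124 = -77787/9124 ≈ -8.5255)
W(h) = -3/2 + 3*h**2 (W(h) = -3/2 + (h*3)*h = -3/2 + (3*h)*h = -3/2 + 3*h**2)
o/W(-225) = -77787/(9124*(-3/2 + 3*(-225)**2)) = -77787/(9124*(-3/2 + 3*50625)) = -77787/(9124*(-3/2 + 151875)) = -77787/(9124*303747/2) = -77787/9124*2/303747 = -25929/461897938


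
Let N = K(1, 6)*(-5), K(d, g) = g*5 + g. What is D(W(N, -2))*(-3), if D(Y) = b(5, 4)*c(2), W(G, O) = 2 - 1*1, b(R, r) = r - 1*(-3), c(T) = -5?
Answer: 105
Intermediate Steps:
K(d, g) = 6*g (K(d, g) = 5*g + g = 6*g)
b(R, r) = 3 + r (b(R, r) = r + 3 = 3 + r)
N = -180 (N = (6*6)*(-5) = 36*(-5) = -180)
W(G, O) = 1 (W(G, O) = 2 - 1 = 1)
D(Y) = -35 (D(Y) = (3 + 4)*(-5) = 7*(-5) = -35)
D(W(N, -2))*(-3) = -35*(-3) = 105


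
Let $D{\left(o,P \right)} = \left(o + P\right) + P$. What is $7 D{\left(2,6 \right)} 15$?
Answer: $1470$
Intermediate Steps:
$D{\left(o,P \right)} = o + 2 P$ ($D{\left(o,P \right)} = \left(P + o\right) + P = o + 2 P$)
$7 D{\left(2,6 \right)} 15 = 7 \left(2 + 2 \cdot 6\right) 15 = 7 \left(2 + 12\right) 15 = 7 \cdot 14 \cdot 15 = 98 \cdot 15 = 1470$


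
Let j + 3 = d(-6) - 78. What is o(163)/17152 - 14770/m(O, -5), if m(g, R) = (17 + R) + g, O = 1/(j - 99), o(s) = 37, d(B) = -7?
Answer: -47373569489/38471936 ≈ -1231.4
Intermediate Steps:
j = -88 (j = -3 + (-7 - 78) = -3 - 85 = -88)
O = -1/187 (O = 1/(-88 - 99) = 1/(-187) = -1/187 ≈ -0.0053476)
m(g, R) = 17 + R + g
o(163)/17152 - 14770/m(O, -5) = 37/17152 - 14770/(17 - 5 - 1/187) = 37*(1/17152) - 14770/2243/187 = 37/17152 - 14770*187/2243 = 37/17152 - 2761990/2243 = -47373569489/38471936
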